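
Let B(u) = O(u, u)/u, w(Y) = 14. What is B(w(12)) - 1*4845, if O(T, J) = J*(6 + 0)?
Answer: -4839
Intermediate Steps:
O(T, J) = 6*J (O(T, J) = J*6 = 6*J)
B(u) = 6 (B(u) = (6*u)/u = 6)
B(w(12)) - 1*4845 = 6 - 1*4845 = 6 - 4845 = -4839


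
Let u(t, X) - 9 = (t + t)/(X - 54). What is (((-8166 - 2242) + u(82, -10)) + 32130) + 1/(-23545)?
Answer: 8185536959/376720 ≈ 21728.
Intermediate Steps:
u(t, X) = 9 + 2*t/(-54 + X) (u(t, X) = 9 + (t + t)/(X - 54) = 9 + (2*t)/(-54 + X) = 9 + 2*t/(-54 + X))
(((-8166 - 2242) + u(82, -10)) + 32130) + 1/(-23545) = (((-8166 - 2242) + (-486 + 2*82 + 9*(-10))/(-54 - 10)) + 32130) + 1/(-23545) = ((-10408 + (-486 + 164 - 90)/(-64)) + 32130) - 1/23545 = ((-10408 - 1/64*(-412)) + 32130) - 1/23545 = ((-10408 + 103/16) + 32130) - 1/23545 = (-166425/16 + 32130) - 1/23545 = 347655/16 - 1/23545 = 8185536959/376720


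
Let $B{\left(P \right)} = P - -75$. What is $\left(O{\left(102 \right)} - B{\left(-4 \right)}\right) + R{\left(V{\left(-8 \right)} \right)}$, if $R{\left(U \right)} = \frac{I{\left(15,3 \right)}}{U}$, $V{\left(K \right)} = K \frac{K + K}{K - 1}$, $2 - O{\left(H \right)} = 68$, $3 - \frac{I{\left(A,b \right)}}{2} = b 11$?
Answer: $- \frac{4249}{32} \approx -132.78$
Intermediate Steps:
$I{\left(A,b \right)} = 6 - 22 b$ ($I{\left(A,b \right)} = 6 - 2 b 11 = 6 - 2 \cdot 11 b = 6 - 22 b$)
$B{\left(P \right)} = 75 + P$ ($B{\left(P \right)} = P + 75 = 75 + P$)
$O{\left(H \right)} = -66$ ($O{\left(H \right)} = 2 - 68 = -66$)
$V{\left(K \right)} = \frac{2 K^{2}}{-1 + K}$ ($V{\left(K \right)} = K \frac{2 K}{-1 + K} = \frac{2 K^{2}}{-1 + K}$)
$R{\left(U \right)} = - \frac{60}{U}$ ($R{\left(U \right)} = \frac{6 - 66}{U} = - \frac{60}{U}$)
$\left(O{\left(102 \right)} - B{\left(-4 \right)}\right) + R{\left(V{\left(-8 \right)} \right)} = \left(-66 - \left(75 - 4\right)\right) - \frac{60}{2 \left(-8\right)^{2} \frac{1}{-1 - 8}} = \left(-66 - 71\right) - \frac{60}{2 \cdot 64 \frac{1}{-9}} = \left(-66 - 71\right) - \frac{60}{2 \cdot 64 \left(- \frac{1}{9}\right)} = -137 - \frac{60}{- \frac{128}{9}} = -137 - - \frac{135}{32} = -137 + \frac{135}{32} = - \frac{4249}{32}$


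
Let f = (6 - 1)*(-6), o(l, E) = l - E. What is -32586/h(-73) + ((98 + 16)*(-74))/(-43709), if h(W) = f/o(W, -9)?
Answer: -15192506876/218545 ≈ -69517.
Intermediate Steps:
f = -30 (f = 5*(-6) = -30)
h(W) = -30/(9 + W) (h(W) = -30/(W - 1*(-9)) = -30/(W + 9) = -30/(9 + W))
-32586/h(-73) + ((98 + 16)*(-74))/(-43709) = -32586/((-30/(9 - 73))) + ((98 + 16)*(-74))/(-43709) = -32586/((-30/(-64))) + (114*(-74))*(-1/43709) = -32586/((-30*(-1/64))) - 8436*(-1/43709) = -32586/15/32 + 8436/43709 = -32586*32/15 + 8436/43709 = -347584/5 + 8436/43709 = -15192506876/218545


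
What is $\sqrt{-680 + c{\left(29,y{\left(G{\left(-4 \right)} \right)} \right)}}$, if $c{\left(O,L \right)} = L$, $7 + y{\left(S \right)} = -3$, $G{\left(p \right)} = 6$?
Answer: $i \sqrt{690} \approx 26.268 i$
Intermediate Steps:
$y{\left(S \right)} = -10$ ($y{\left(S \right)} = -7 - 3 = -10$)
$\sqrt{-680 + c{\left(29,y{\left(G{\left(-4 \right)} \right)} \right)}} = \sqrt{-680 - 10} = \sqrt{-690} = i \sqrt{690}$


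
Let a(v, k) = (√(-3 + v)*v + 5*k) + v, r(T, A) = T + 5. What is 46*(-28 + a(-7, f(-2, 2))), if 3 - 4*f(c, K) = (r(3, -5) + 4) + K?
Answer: -4485/2 - 322*I*√10 ≈ -2242.5 - 1018.3*I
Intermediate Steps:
r(T, A) = 5 + T
f(c, K) = -9/4 - K/4 (f(c, K) = ¾ - (((5 + 3) + 4) + K)/4 = ¾ - ((8 + 4) + K)/4 = ¾ - (12 + K)/4 = ¾ + (-3 - K/4) = -9/4 - K/4)
a(v, k) = v + 5*k + v*√(-3 + v) (a(v, k) = (v*√(-3 + v) + 5*k) + v = (5*k + v*√(-3 + v)) + v = v + 5*k + v*√(-3 + v))
46*(-28 + a(-7, f(-2, 2))) = 46*(-28 + (-7 + 5*(-9/4 - ¼*2) - 7*√(-3 - 7))) = 46*(-28 + (-7 + 5*(-9/4 - ½) - 7*I*√10)) = 46*(-28 + (-7 + 5*(-11/4) - 7*I*√10)) = 46*(-28 + (-7 - 55/4 - 7*I*√10)) = 46*(-28 + (-83/4 - 7*I*√10)) = 46*(-195/4 - 7*I*√10) = -4485/2 - 322*I*√10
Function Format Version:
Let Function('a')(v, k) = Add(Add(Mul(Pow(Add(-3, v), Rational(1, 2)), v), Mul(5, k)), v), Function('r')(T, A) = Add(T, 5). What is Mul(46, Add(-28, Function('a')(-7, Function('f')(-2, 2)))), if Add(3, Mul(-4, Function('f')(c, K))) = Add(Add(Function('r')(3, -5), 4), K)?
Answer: Add(Rational(-4485, 2), Mul(-322, I, Pow(10, Rational(1, 2)))) ≈ Add(-2242.5, Mul(-1018.3, I))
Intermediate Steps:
Function('r')(T, A) = Add(5, T)
Function('f')(c, K) = Add(Rational(-9, 4), Mul(Rational(-1, 4), K)) (Function('f')(c, K) = Add(Rational(3, 4), Mul(Rational(-1, 4), Add(Add(Add(5, 3), 4), K))) = Add(Rational(3, 4), Mul(Rational(-1, 4), Add(Add(8, 4), K))) = Add(Rational(3, 4), Mul(Rational(-1, 4), Add(12, K))) = Add(Rational(3, 4), Add(-3, Mul(Rational(-1, 4), K))) = Add(Rational(-9, 4), Mul(Rational(-1, 4), K)))
Function('a')(v, k) = Add(v, Mul(5, k), Mul(v, Pow(Add(-3, v), Rational(1, 2)))) (Function('a')(v, k) = Add(Add(Mul(v, Pow(Add(-3, v), Rational(1, 2))), Mul(5, k)), v) = Add(Add(Mul(5, k), Mul(v, Pow(Add(-3, v), Rational(1, 2)))), v) = Add(v, Mul(5, k), Mul(v, Pow(Add(-3, v), Rational(1, 2)))))
Mul(46, Add(-28, Function('a')(-7, Function('f')(-2, 2)))) = Mul(46, Add(-28, Add(-7, Mul(5, Add(Rational(-9, 4), Mul(Rational(-1, 4), 2))), Mul(-7, Pow(Add(-3, -7), Rational(1, 2)))))) = Mul(46, Add(-28, Add(-7, Mul(5, Add(Rational(-9, 4), Rational(-1, 2))), Mul(-7, Pow(-10, Rational(1, 2)))))) = Mul(46, Add(-28, Add(-7, Mul(5, Rational(-11, 4)), Mul(-7, Mul(I, Pow(10, Rational(1, 2))))))) = Mul(46, Add(-28, Add(-7, Rational(-55, 4), Mul(-7, I, Pow(10, Rational(1, 2)))))) = Mul(46, Add(-28, Add(Rational(-83, 4), Mul(-7, I, Pow(10, Rational(1, 2)))))) = Mul(46, Add(Rational(-195, 4), Mul(-7, I, Pow(10, Rational(1, 2))))) = Add(Rational(-4485, 2), Mul(-322, I, Pow(10, Rational(1, 2))))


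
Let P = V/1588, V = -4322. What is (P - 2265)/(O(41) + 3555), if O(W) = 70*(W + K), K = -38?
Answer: -1800571/2989410 ≈ -0.60232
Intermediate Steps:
O(W) = -2660 + 70*W (O(W) = 70*(W - 38) = 70*(-38 + W) = -2660 + 70*W)
P = -2161/794 (P = -4322/1588 = -4322*1/1588 = -2161/794 ≈ -2.7217)
(P - 2265)/(O(41) + 3555) = (-2161/794 - 2265)/((-2660 + 70*41) + 3555) = -1800571/(794*((-2660 + 2870) + 3555)) = -1800571/(794*(210 + 3555)) = -1800571/794/3765 = -1800571/794*1/3765 = -1800571/2989410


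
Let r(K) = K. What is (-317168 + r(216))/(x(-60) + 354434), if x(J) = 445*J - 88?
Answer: -158476/163823 ≈ -0.96736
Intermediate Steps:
x(J) = -88 + 445*J
(-317168 + r(216))/(x(-60) + 354434) = (-317168 + 216)/((-88 + 445*(-60)) + 354434) = -316952/((-88 - 26700) + 354434) = -316952/(-26788 + 354434) = -316952/327646 = -316952*1/327646 = -158476/163823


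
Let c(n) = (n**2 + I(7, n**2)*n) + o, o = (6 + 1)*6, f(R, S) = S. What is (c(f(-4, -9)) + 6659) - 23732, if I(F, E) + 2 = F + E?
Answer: -17724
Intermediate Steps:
I(F, E) = -2 + E + F (I(F, E) = -2 + (F + E) = -2 + (E + F) = -2 + E + F)
o = 42 (o = 7*6 = 42)
c(n) = 42 + n**2 + n*(5 + n**2) (c(n) = (n**2 + (-2 + n**2 + 7)*n) + 42 = (n**2 + (5 + n**2)*n) + 42 = (n**2 + n*(5 + n**2)) + 42 = 42 + n**2 + n*(5 + n**2))
(c(f(-4, -9)) + 6659) - 23732 = ((42 + (-9)**2 - 9*(5 + (-9)**2)) + 6659) - 23732 = ((42 + 81 - 9*(5 + 81)) + 6659) - 23732 = ((42 + 81 - 9*86) + 6659) - 23732 = ((42 + 81 - 774) + 6659) - 23732 = (-651 + 6659) - 23732 = 6008 - 23732 = -17724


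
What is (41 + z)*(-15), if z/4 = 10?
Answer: -1215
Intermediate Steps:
z = 40 (z = 4*10 = 40)
(41 + z)*(-15) = (41 + 40)*(-15) = 81*(-15) = -1215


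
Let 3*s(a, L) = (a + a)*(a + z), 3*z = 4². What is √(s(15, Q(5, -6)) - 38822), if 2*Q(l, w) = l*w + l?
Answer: 4*I*√21723/3 ≈ 196.52*I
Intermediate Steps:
z = 16/3 (z = (⅓)*4² = (⅓)*16 = 16/3 ≈ 5.3333)
Q(l, w) = l/2 + l*w/2 (Q(l, w) = (l*w + l)/2 = (l + l*w)/2 = l/2 + l*w/2)
s(a, L) = 2*a*(16/3 + a)/3 (s(a, L) = ((a + a)*(a + 16/3))/3 = ((2*a)*(16/3 + a))/3 = (2*a*(16/3 + a))/3 = 2*a*(16/3 + a)/3)
√(s(15, Q(5, -6)) - 38822) = √((2/9)*15*(16 + 3*15) - 38822) = √((2/9)*15*(16 + 45) - 38822) = √((2/9)*15*61 - 38822) = √(610/3 - 38822) = √(-115856/3) = 4*I*√21723/3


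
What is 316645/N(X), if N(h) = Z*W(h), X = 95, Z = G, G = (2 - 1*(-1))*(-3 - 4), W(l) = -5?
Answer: 9047/3 ≈ 3015.7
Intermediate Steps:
G = -21 (G = (2 + 1)*(-7) = 3*(-7) = -21)
Z = -21
N(h) = 105 (N(h) = -21*(-5) = 105)
316645/N(X) = 316645/105 = 316645*(1/105) = 9047/3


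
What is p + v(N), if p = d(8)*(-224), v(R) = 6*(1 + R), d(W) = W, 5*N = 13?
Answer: -8852/5 ≈ -1770.4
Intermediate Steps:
N = 13/5 (N = (1/5)*13 = 13/5 ≈ 2.6000)
v(R) = 6 + 6*R
p = -1792 (p = 8*(-224) = -1792)
p + v(N) = -1792 + (6 + 6*(13/5)) = -1792 + (6 + 78/5) = -1792 + 108/5 = -8852/5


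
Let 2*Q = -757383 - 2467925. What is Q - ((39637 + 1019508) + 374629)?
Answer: -3046428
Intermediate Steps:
Q = -1612654 (Q = (-757383 - 2467925)/2 = (½)*(-3225308) = -1612654)
Q - ((39637 + 1019508) + 374629) = -1612654 - ((39637 + 1019508) + 374629) = -1612654 - (1059145 + 374629) = -1612654 - 1*1433774 = -1612654 - 1433774 = -3046428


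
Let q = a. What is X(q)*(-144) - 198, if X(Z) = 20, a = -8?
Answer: -3078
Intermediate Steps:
q = -8
X(q)*(-144) - 198 = 20*(-144) - 198 = -2880 - 198 = -3078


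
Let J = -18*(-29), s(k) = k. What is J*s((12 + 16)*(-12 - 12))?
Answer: -350784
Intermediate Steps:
J = 522
J*s((12 + 16)*(-12 - 12)) = 522*((12 + 16)*(-12 - 12)) = 522*(28*(-24)) = 522*(-672) = -350784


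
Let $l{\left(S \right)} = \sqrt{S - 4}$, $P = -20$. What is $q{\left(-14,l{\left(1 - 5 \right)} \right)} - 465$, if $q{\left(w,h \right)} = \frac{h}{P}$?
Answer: $-465 - \frac{i \sqrt{2}}{10} \approx -465.0 - 0.14142 i$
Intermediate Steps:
$l{\left(S \right)} = \sqrt{-4 + S}$
$q{\left(w,h \right)} = - \frac{h}{20}$ ($q{\left(w,h \right)} = \frac{h}{-20} = h \left(- \frac{1}{20}\right) = - \frac{h}{20}$)
$q{\left(-14,l{\left(1 - 5 \right)} \right)} - 465 = - \frac{\sqrt{-4 + \left(1 - 5\right)}}{20} - 465 = - \frac{\sqrt{-4 - 4}}{20} - 465 = - \frac{\sqrt{-8}}{20} - 465 = - \frac{2 i \sqrt{2}}{20} - 465 = - \frac{i \sqrt{2}}{10} - 465 = -465 - \frac{i \sqrt{2}}{10}$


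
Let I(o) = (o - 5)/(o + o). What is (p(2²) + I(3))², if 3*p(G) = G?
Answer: 1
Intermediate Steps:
p(G) = G/3
I(o) = (-5 + o)/(2*o) (I(o) = (-5 + o)/((2*o)) = (-5 + o)*(1/(2*o)) = (-5 + o)/(2*o))
(p(2²) + I(3))² = ((⅓)*2² + (½)*(-5 + 3)/3)² = ((⅓)*4 + (½)*(⅓)*(-2))² = (4/3 - ⅓)² = 1² = 1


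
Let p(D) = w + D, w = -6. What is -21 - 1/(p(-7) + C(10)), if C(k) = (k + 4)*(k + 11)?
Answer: -5902/281 ≈ -21.004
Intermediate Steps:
p(D) = -6 + D
C(k) = (4 + k)*(11 + k)
-21 - 1/(p(-7) + C(10)) = -21 - 1/((-6 - 7) + (44 + 10² + 15*10)) = -21 - 1/(-13 + (44 + 100 + 150)) = -21 - 1/(-13 + 294) = -21 - 1/281 = -5902/281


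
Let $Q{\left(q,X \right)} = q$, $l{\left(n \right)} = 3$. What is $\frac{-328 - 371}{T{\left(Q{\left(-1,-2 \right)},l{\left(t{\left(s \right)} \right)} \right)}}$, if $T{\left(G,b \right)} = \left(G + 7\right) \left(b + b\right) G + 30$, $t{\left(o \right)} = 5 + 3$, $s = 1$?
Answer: $\frac{233}{2} \approx 116.5$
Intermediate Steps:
$t{\left(o \right)} = 8$
$T{\left(G,b \right)} = 30 + 2 G b \left(7 + G\right)$ ($T{\left(G,b \right)} = \left(7 + G\right) 2 b G + 30 = 2 b \left(7 + G\right) G + 30 = 2 G b \left(7 + G\right) + 30 = 30 + 2 G b \left(7 + G\right)$)
$\frac{-328 - 371}{T{\left(Q{\left(-1,-2 \right)},l{\left(t{\left(s \right)} \right)} \right)}} = \frac{-328 - 371}{30 + 2 \cdot 3 \left(-1\right)^{2} + 14 \left(-1\right) 3} = - \frac{699}{30 + 2 \cdot 3 \cdot 1 - 42} = - \frac{699}{30 + 6 - 42} = - \frac{699}{-6} = \left(-699\right) \left(- \frac{1}{6}\right) = \frac{233}{2}$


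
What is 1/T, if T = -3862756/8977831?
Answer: -8977831/3862756 ≈ -2.3242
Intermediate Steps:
T = -3862756/8977831 (T = -3862756*1/8977831 = -3862756/8977831 ≈ -0.43025)
1/T = 1/(-3862756/8977831) = -8977831/3862756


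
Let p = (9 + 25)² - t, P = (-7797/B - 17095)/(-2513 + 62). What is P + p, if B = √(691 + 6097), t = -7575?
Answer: 21416776/2451 + 2599*√1697/2772898 ≈ 8738.0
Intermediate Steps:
B = 2*√1697 (B = √6788 = 2*√1697 ≈ 82.389)
P = 17095/2451 + 2599*√1697/2772898 (P = (-7797*√1697/3394 - 17095)/(-2513 + 62) = (-7797*√1697/3394 - 17095)/(-2451) = (-7797*√1697/3394 - 17095)*(-1/2451) = (-17095 - 7797*√1697/3394)*(-1/2451) = 17095/2451 + 2599*√1697/2772898 ≈ 7.0133)
p = 8731 (p = (9 + 25)² - 1*(-7575) = 34² + 7575 = 1156 + 7575 = 8731)
P + p = (17095/2451 + 2599*√1697/2772898) + 8731 = 21416776/2451 + 2599*√1697/2772898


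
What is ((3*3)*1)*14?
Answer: 126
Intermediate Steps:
((3*3)*1)*14 = (9*1)*14 = 9*14 = 126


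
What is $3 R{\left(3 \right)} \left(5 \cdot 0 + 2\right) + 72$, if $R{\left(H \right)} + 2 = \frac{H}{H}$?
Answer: $66$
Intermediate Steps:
$R{\left(H \right)} = -1$ ($R{\left(H \right)} = -2 + \frac{H}{H} = -2 + 1 = -1$)
$3 R{\left(3 \right)} \left(5 \cdot 0 + 2\right) + 72 = 3 \left(-1\right) \left(5 \cdot 0 + 2\right) + 72 = - 3 \left(0 + 2\right) + 72 = \left(-3\right) 2 + 72 = -6 + 72 = 66$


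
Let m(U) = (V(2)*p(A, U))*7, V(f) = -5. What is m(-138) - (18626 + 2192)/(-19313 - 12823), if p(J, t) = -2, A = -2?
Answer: 1135169/16068 ≈ 70.648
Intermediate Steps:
m(U) = 70 (m(U) = -5*(-2)*7 = 10*7 = 70)
m(-138) - (18626 + 2192)/(-19313 - 12823) = 70 - (18626 + 2192)/(-19313 - 12823) = 70 - 20818/(-32136) = 70 - 20818*(-1)/32136 = 70 - 1*(-10409/16068) = 70 + 10409/16068 = 1135169/16068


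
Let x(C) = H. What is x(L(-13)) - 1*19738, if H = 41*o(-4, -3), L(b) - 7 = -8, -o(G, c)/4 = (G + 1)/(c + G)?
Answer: -138658/7 ≈ -19808.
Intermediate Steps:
o(G, c) = -4*(1 + G)/(G + c) (o(G, c) = -4*(G + 1)/(c + G) = -4*(1 + G)/(G + c))
L(b) = -1 (L(b) = 7 - 8 = -1)
H = -492/7 (H = 41*(4*(-1 - 1*(-4))/(-4 - 3)) = 41*(4*(-1 + 4)/(-7)) = 41*(4*(-1/7)*3) = 41*(-12/7) = -492/7 ≈ -70.286)
x(C) = -492/7
x(L(-13)) - 1*19738 = -492/7 - 1*19738 = -492/7 - 19738 = -138658/7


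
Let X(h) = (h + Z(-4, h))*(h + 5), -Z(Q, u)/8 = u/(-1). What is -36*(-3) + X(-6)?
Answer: 162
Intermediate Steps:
Z(Q, u) = 8*u (Z(Q, u) = -8*u/(-1) = -8*u*(-1) = -(-8)*u = 8*u)
X(h) = 9*h*(5 + h) (X(h) = (h + 8*h)*(h + 5) = (9*h)*(5 + h) = 9*h*(5 + h))
-36*(-3) + X(-6) = -36*(-3) + 9*(-6)*(5 - 6) = 108 + 9*(-6)*(-1) = 108 + 54 = 162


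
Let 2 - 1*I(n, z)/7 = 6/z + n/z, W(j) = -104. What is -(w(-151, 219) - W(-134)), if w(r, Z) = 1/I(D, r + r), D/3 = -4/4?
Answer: -442198/4249 ≈ -104.07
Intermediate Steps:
D = -3 (D = 3*(-4/4) = 3*(-4*¼) = 3*(-1) = -3)
I(n, z) = 14 - 42/z - 7*n/z (I(n, z) = 14 - 7*(6/z + n/z) = 14 + (-42/z - 7*n/z) = 14 - 42/z - 7*n/z)
w(r, Z) = 2*r/(7*(-3 + 4*r)) (w(r, Z) = 1/(7*(-6 - 1*(-3) + 2*(r + r))/(r + r)) = 1/(7*(-6 + 3 + 2*(2*r))/((2*r))) = 1/(7*(1/(2*r))*(-6 + 3 + 4*r)) = 1/(7*(1/(2*r))*(-3 + 4*r)) = 1/(7*(-3 + 4*r)/(2*r)) = 2*r/(7*(-3 + 4*r)))
-(w(-151, 219) - W(-134)) = -((2/7)*(-151)/(-3 + 4*(-151)) - 1*(-104)) = -((2/7)*(-151)/(-3 - 604) + 104) = -((2/7)*(-151)/(-607) + 104) = -((2/7)*(-151)*(-1/607) + 104) = -(302/4249 + 104) = -1*442198/4249 = -442198/4249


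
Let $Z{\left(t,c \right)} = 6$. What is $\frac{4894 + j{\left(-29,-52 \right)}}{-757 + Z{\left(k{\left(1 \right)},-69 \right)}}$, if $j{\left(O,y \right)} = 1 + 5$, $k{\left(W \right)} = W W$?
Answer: $- \frac{4900}{751} \approx -6.5246$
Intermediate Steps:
$k{\left(W \right)} = W^{2}$
$j{\left(O,y \right)} = 6$
$\frac{4894 + j{\left(-29,-52 \right)}}{-757 + Z{\left(k{\left(1 \right)},-69 \right)}} = \frac{4894 + 6}{-757 + 6} = \frac{4900}{-751} = 4900 \left(- \frac{1}{751}\right) = - \frac{4900}{751}$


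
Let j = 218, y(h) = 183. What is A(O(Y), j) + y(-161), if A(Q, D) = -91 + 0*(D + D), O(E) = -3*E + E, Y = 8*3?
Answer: 92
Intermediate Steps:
Y = 24
O(E) = -2*E
A(Q, D) = -91 (A(Q, D) = -91 + 0*(2*D) = -91 + 0 = -91)
A(O(Y), j) + y(-161) = -91 + 183 = 92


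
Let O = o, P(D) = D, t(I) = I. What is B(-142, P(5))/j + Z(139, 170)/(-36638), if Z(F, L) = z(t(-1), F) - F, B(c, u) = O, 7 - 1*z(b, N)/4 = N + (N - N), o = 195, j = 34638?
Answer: 2520663/105755587 ≈ 0.023835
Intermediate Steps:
O = 195
z(b, N) = 28 - 4*N (z(b, N) = 28 - 4*(N + (N - N)) = 28 - 4*(N + 0) = 28 - 4*N)
B(c, u) = 195
Z(F, L) = 28 - 5*F (Z(F, L) = (28 - 4*F) - F = 28 - 5*F)
B(-142, P(5))/j + Z(139, 170)/(-36638) = 195/34638 + (28 - 5*139)/(-36638) = 195*(1/34638) + (28 - 695)*(-1/36638) = 65/11546 - 667*(-1/36638) = 65/11546 + 667/36638 = 2520663/105755587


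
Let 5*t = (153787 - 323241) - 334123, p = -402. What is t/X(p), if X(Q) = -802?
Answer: 503577/4010 ≈ 125.58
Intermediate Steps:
t = -503577/5 (t = ((153787 - 323241) - 334123)/5 = (-169454 - 334123)/5 = (⅕)*(-503577) = -503577/5 ≈ -1.0072e+5)
t/X(p) = -503577/5/(-802) = -503577/5*(-1/802) = 503577/4010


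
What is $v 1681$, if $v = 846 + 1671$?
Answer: $4231077$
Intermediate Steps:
$v = 2517$
$v 1681 = 2517 \cdot 1681 = 4231077$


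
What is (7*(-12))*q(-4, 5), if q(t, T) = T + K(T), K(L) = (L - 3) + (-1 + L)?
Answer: -924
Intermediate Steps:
K(L) = -4 + 2*L (K(L) = (-3 + L) + (-1 + L) = -4 + 2*L)
q(t, T) = -4 + 3*T (q(t, T) = T + (-4 + 2*T) = -4 + 3*T)
(7*(-12))*q(-4, 5) = (7*(-12))*(-4 + 3*5) = -84*(-4 + 15) = -84*11 = -924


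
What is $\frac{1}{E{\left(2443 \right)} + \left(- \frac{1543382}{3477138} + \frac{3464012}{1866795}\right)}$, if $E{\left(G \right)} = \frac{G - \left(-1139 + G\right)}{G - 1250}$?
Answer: $\frac{61459419622405}{145441472413628} \approx 0.42257$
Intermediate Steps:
$E{\left(G \right)} = \frac{1139}{-1250 + G}$
$\frac{1}{E{\left(2443 \right)} + \left(- \frac{1543382}{3477138} + \frac{3464012}{1866795}\right)} = \frac{1}{\frac{1139}{-1250 + 2443} + \left(- \frac{1543382}{3477138} + \frac{3464012}{1866795}\right)} = \frac{1}{\frac{1139}{1193} + \left(\left(-1543382\right) \frac{1}{3477138} + 3464012 \cdot \frac{1}{1866795}\right)} = \frac{1}{1139 \cdot \frac{1}{1193} + \left(- \frac{771691}{1738569} + \frac{3464012}{1866795}\right)} = \frac{1}{\frac{1139}{1193} + \frac{72727539341}{51516697085}} = \frac{1}{\frac{145441472413628}{61459419622405}} = \frac{61459419622405}{145441472413628}$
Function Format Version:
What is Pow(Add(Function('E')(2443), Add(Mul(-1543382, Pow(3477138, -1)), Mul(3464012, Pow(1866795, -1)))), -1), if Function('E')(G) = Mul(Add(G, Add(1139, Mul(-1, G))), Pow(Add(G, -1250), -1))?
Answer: Rational(61459419622405, 145441472413628) ≈ 0.42257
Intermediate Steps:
Function('E')(G) = Mul(1139, Pow(Add(-1250, G), -1))
Pow(Add(Function('E')(2443), Add(Mul(-1543382, Pow(3477138, -1)), Mul(3464012, Pow(1866795, -1)))), -1) = Pow(Add(Mul(1139, Pow(Add(-1250, 2443), -1)), Add(Mul(-1543382, Pow(3477138, -1)), Mul(3464012, Pow(1866795, -1)))), -1) = Pow(Add(Mul(1139, Pow(1193, -1)), Add(Mul(-1543382, Rational(1, 3477138)), Mul(3464012, Rational(1, 1866795)))), -1) = Pow(Add(Mul(1139, Rational(1, 1193)), Add(Rational(-771691, 1738569), Rational(3464012, 1866795))), -1) = Pow(Add(Rational(1139, 1193), Rational(72727539341, 51516697085)), -1) = Pow(Rational(145441472413628, 61459419622405), -1) = Rational(61459419622405, 145441472413628)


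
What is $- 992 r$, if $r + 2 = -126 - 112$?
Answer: $238080$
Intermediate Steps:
$r = -240$ ($r = -2 - 238 = -240$)
$- 992 r = \left(-992\right) \left(-240\right) = 238080$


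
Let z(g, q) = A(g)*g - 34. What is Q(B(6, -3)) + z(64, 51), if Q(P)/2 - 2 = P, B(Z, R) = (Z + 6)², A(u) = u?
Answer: 4354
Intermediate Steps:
B(Z, R) = (6 + Z)²
Q(P) = 4 + 2*P
z(g, q) = -34 + g² (z(g, q) = g*g - 34 = g² - 34 = -34 + g²)
Q(B(6, -3)) + z(64, 51) = (4 + 2*(6 + 6)²) + (-34 + 64²) = (4 + 2*12²) + (-34 + 4096) = (4 + 2*144) + 4062 = (4 + 288) + 4062 = 292 + 4062 = 4354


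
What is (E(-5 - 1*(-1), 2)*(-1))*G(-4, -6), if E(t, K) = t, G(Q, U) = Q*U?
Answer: 96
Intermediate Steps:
(E(-5 - 1*(-1), 2)*(-1))*G(-4, -6) = ((-5 - 1*(-1))*(-1))*(-4*(-6)) = ((-5 + 1)*(-1))*24 = -4*(-1)*24 = 4*24 = 96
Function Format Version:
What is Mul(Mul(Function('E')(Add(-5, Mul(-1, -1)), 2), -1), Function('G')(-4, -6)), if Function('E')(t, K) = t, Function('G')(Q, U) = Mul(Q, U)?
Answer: 96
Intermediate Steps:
Mul(Mul(Function('E')(Add(-5, Mul(-1, -1)), 2), -1), Function('G')(-4, -6)) = Mul(Mul(Add(-5, Mul(-1, -1)), -1), Mul(-4, -6)) = Mul(Mul(Add(-5, 1), -1), 24) = Mul(Mul(-4, -1), 24) = Mul(4, 24) = 96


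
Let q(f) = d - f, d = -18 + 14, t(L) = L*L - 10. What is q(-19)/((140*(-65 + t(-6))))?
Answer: -1/364 ≈ -0.0027473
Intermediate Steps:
t(L) = -10 + L² (t(L) = L² - 10 = -10 + L²)
d = -4
q(f) = -4 - f
q(-19)/((140*(-65 + t(-6)))) = (-4 - 1*(-19))/((140*(-65 + (-10 + (-6)²)))) = (-4 + 19)/((140*(-65 + (-10 + 36)))) = 15/((140*(-65 + 26))) = 15/((140*(-39))) = 15/(-5460) = 15*(-1/5460) = -1/364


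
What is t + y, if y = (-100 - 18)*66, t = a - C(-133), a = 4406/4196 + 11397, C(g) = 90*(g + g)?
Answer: 57800005/2098 ≈ 27550.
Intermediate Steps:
C(g) = 180*g (C(g) = 90*(2*g) = 180*g)
a = 23913109/2098 (a = 4406*(1/4196) + 11397 = 2203/2098 + 11397 = 23913109/2098 ≈ 11398.)
t = 74139229/2098 (t = 23913109/2098 - 180*(-133) = 23913109/2098 - 1*(-23940) = 23913109/2098 + 23940 = 74139229/2098 ≈ 35338.)
y = -7788 (y = -118*66 = -7788)
t + y = 74139229/2098 - 7788 = 57800005/2098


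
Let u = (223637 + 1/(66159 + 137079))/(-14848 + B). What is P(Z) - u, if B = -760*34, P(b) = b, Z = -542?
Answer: -4436534940641/8269347744 ≈ -536.50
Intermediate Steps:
B = -25840 (B = -76*340 = -25840)
u = -45451536607/8269347744 (u = (223637 + 1/(66159 + 137079))/(-14848 - 25840) = (223637 + 1/203238)/(-40688) = (223637 + 1/203238)*(-1/40688) = (45451536607/203238)*(-1/40688) = -45451536607/8269347744 ≈ -5.4964)
P(Z) - u = -542 - 1*(-45451536607/8269347744) = -542 + 45451536607/8269347744 = -4436534940641/8269347744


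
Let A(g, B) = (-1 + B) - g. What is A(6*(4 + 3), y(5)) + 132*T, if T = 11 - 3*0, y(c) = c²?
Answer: 1434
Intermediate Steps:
A(g, B) = -1 + B - g
T = 11 (T = 11 + 0 = 11)
A(6*(4 + 3), y(5)) + 132*T = (-1 + 5² - 6*(4 + 3)) + 132*11 = (-1 + 25 - 6*7) + 1452 = (-1 + 25 - 1*42) + 1452 = (-1 + 25 - 42) + 1452 = -18 + 1452 = 1434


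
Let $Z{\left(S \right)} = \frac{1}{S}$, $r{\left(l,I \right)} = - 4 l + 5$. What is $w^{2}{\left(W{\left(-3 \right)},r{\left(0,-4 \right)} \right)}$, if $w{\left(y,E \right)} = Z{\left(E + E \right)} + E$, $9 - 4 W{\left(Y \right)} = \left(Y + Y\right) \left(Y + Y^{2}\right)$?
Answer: $\frac{2601}{100} \approx 26.01$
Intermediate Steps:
$r{\left(l,I \right)} = 5 - 4 l$
$W{\left(Y \right)} = \frac{9}{4} - \frac{Y \left(Y + Y^{2}\right)}{2}$ ($W{\left(Y \right)} = \frac{9}{4} - \frac{\left(Y + Y\right) \left(Y + Y^{2}\right)}{4} = \frac{9}{4} - \frac{2 Y \left(Y + Y^{2}\right)}{4} = \frac{9}{4} - \frac{Y \left(Y + Y^{2}\right)}{2}$)
$w{\left(y,E \right)} = E + \frac{1}{2 E}$ ($w{\left(y,E \right)} = \frac{1}{E + E} + E = \frac{1}{2 E} + E = E + \frac{1}{2 E}$)
$w^{2}{\left(W{\left(-3 \right)},r{\left(0,-4 \right)} \right)} = \left(\left(5 - 0\right) + \frac{1}{2 \left(5 - 0\right)}\right)^{2} = \left(\left(5 + 0\right) + \frac{1}{2 \left(5 + 0\right)}\right)^{2} = \left(5 + \frac{1}{2 \cdot 5}\right)^{2} = \left(5 + \frac{1}{2} \cdot \frac{1}{5}\right)^{2} = \left(5 + \frac{1}{10}\right)^{2} = \left(\frac{51}{10}\right)^{2} = \frac{2601}{100}$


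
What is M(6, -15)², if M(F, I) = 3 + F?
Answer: 81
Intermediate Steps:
M(6, -15)² = (3 + 6)² = 9² = 81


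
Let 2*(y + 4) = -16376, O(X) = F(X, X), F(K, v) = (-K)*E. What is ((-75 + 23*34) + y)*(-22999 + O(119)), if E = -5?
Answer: 167693940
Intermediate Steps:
F(K, v) = 5*K (F(K, v) = -K*(-5) = 5*K)
O(X) = 5*X
y = -8192 (y = -4 + (½)*(-16376) = -4 - 8188 = -8192)
((-75 + 23*34) + y)*(-22999 + O(119)) = ((-75 + 23*34) - 8192)*(-22999 + 5*119) = ((-75 + 782) - 8192)*(-22999 + 595) = (707 - 8192)*(-22404) = -7485*(-22404) = 167693940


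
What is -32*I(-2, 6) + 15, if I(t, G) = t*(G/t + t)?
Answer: -305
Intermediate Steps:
I(t, G) = t*(t + G/t)
-32*I(-2, 6) + 15 = -32*(6 + (-2)**2) + 15 = -32*(6 + 4) + 15 = -32*10 + 15 = -320 + 15 = -305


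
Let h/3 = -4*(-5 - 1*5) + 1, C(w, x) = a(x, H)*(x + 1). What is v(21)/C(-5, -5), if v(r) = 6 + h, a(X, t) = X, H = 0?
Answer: 129/20 ≈ 6.4500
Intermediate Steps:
C(w, x) = x*(1 + x) (C(w, x) = x*(x + 1) = x*(1 + x))
h = 123 (h = 3*(-4*(-5 - 1*5) + 1) = 3*(-4*(-5 - 5) + 1) = 3*(-4*(-10) + 1) = 3*(40 + 1) = 3*41 = 123)
v(r) = 129 (v(r) = 6 + 123 = 129)
v(21)/C(-5, -5) = 129/((-5*(1 - 5))) = 129/((-5*(-4))) = 129/20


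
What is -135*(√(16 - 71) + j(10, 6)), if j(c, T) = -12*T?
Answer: 9720 - 135*I*√55 ≈ 9720.0 - 1001.2*I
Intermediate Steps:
-135*(√(16 - 71) + j(10, 6)) = -135*(√(16 - 71) - 12*6) = -135*(√(-55) - 72) = -135*(I*√55 - 72) = -135*(-72 + I*√55) = 9720 - 135*I*√55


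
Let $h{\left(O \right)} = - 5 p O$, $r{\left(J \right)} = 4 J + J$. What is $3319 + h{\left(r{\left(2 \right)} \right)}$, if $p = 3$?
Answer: $3169$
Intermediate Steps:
$r{\left(J \right)} = 5 J$
$h{\left(O \right)} = - 15 O$ ($h{\left(O \right)} = \left(-5\right) 3 O = - 15 O$)
$3319 + h{\left(r{\left(2 \right)} \right)} = 3319 - 15 \cdot 5 \cdot 2 = 3319 - 150 = 3169$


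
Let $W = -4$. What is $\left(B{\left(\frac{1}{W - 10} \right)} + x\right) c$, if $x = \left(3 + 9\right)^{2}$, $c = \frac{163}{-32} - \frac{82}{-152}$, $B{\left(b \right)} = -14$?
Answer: $- \frac{179985}{304} \approx -592.06$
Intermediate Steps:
$c = - \frac{2769}{608}$ ($c = 163 \left(- \frac{1}{32}\right) - - \frac{41}{76} = - \frac{163}{32} + \frac{41}{76} = - \frac{2769}{608} \approx -4.5543$)
$x = 144$ ($x = 12^{2} = 144$)
$\left(B{\left(\frac{1}{W - 10} \right)} + x\right) c = \left(-14 + 144\right) \left(- \frac{2769}{608}\right) = 130 \left(- \frac{2769}{608}\right) = - \frac{179985}{304}$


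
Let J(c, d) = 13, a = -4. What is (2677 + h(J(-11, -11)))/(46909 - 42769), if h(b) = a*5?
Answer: 2657/4140 ≈ 0.64179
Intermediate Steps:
h(b) = -20 (h(b) = -4*5 = -20)
(2677 + h(J(-11, -11)))/(46909 - 42769) = (2677 - 20)/(46909 - 42769) = 2657/4140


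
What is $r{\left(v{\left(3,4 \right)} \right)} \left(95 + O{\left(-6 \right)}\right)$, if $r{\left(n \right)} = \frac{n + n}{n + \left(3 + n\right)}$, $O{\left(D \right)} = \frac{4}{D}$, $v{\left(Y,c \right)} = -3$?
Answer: $\frac{566}{3} \approx 188.67$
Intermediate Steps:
$r{\left(n \right)} = \frac{2 n}{3 + 2 n}$
$r{\left(v{\left(3,4 \right)} \right)} \left(95 + O{\left(-6 \right)}\right) = 2 \left(-3\right) \frac{1}{3 + 2 \left(-3\right)} \left(95 + \frac{4}{-6}\right) = 2 \left(-3\right) \frac{1}{3 - 6} \left(95 + 4 \left(- \frac{1}{6}\right)\right) = 2 \left(-3\right) \frac{1}{-3} \left(95 - \frac{2}{3}\right) = 2 \left(-3\right) \left(- \frac{1}{3}\right) \frac{283}{3} = 2 \cdot \frac{283}{3} = \frac{566}{3}$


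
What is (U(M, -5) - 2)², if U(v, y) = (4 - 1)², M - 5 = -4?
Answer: 49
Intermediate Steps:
M = 1 (M = 5 - 4 = 1)
U(v, y) = 9 (U(v, y) = 3² = 9)
(U(M, -5) - 2)² = (9 - 2)² = 7² = 49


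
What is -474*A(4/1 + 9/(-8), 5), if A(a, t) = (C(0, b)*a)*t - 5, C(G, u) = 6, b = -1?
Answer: -77025/2 ≈ -38513.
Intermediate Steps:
A(a, t) = -5 + 6*a*t (A(a, t) = (6*a)*t - 5 = 6*a*t - 5 = -5 + 6*a*t)
-474*A(4/1 + 9/(-8), 5) = -474*(-5 + 6*(4/1 + 9/(-8))*5) = -474*(-5 + 6*(4*1 + 9*(-⅛))*5) = -474*(-5 + 6*(4 - 9/8)*5) = -474*(-5 + 6*(23/8)*5) = -474*(-5 + 345/4) = -474*325/4 = -77025/2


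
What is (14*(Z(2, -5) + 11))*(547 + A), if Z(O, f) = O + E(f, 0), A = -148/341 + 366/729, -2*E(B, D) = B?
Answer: 317321893/2673 ≈ 1.1871e+5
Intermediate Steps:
E(B, D) = -B/2
A = 5638/82863 (A = -148*1/341 + 366*(1/729) = -148/341 + 122/243 = 5638/82863 ≈ 0.068040)
Z(O, f) = O - f/2
(14*(Z(2, -5) + 11))*(547 + A) = (14*((2 - ½*(-5)) + 11))*(547 + 5638/82863) = (14*((2 + 5/2) + 11))*(45331699/82863) = (14*(9/2 + 11))*(45331699/82863) = (14*(31/2))*(45331699/82863) = 217*(45331699/82863) = 317321893/2673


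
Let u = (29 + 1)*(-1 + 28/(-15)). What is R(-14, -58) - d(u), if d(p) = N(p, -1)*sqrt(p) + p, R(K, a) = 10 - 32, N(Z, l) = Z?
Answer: 64 + 86*I*sqrt(86) ≈ 64.0 + 797.53*I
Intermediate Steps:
u = -86 (u = 30*(-1 + 28*(-1/15)) = 30*(-1 - 28/15) = 30*(-43/15) = -86)
R(K, a) = -22
d(p) = p + p**(3/2) (d(p) = p*sqrt(p) + p = p**(3/2) + p = p + p**(3/2))
R(-14, -58) - d(u) = -22 - (-86 + (-86)**(3/2)) = -22 - (-86 - 86*I*sqrt(86)) = -22 + (86 + 86*I*sqrt(86)) = 64 + 86*I*sqrt(86)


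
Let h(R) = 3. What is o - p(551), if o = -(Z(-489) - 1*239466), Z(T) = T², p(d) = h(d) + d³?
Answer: -167283809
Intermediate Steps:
p(d) = 3 + d³
o = 345 (o = -((-489)² - 1*239466) = -(239121 - 239466) = -1*(-345) = 345)
o - p(551) = 345 - (3 + 551³) = 345 - (3 + 167284151) = 345 - 1*167284154 = 345 - 167284154 = -167283809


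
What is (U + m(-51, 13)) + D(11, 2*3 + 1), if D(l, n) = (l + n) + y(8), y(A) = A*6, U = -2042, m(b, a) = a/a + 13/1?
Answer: -1962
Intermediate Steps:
m(b, a) = 14 (m(b, a) = 1 + 13*1 = 1 + 13 = 14)
y(A) = 6*A
D(l, n) = 48 + l + n (D(l, n) = (l + n) + 6*8 = (l + n) + 48 = 48 + l + n)
(U + m(-51, 13)) + D(11, 2*3 + 1) = (-2042 + 14) + (48 + 11 + (2*3 + 1)) = -2028 + (48 + 11 + (6 + 1)) = -2028 + (48 + 11 + 7) = -2028 + 66 = -1962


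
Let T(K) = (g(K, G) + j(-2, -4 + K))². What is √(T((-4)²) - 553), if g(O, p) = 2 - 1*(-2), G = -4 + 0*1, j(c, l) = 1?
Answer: 4*I*√33 ≈ 22.978*I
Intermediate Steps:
G = -4 (G = -4 + 0 = -4)
g(O, p) = 4 (g(O, p) = 2 + 2 = 4)
T(K) = 25 (T(K) = (4 + 1)² = 5² = 25)
√(T((-4)²) - 553) = √(25 - 553) = √(-528) = 4*I*√33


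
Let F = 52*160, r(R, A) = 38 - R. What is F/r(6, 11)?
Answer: 260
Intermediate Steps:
F = 8320
F/r(6, 11) = 8320/(38 - 1*6) = 8320/(38 - 6) = 8320/32 = 8320*(1/32) = 260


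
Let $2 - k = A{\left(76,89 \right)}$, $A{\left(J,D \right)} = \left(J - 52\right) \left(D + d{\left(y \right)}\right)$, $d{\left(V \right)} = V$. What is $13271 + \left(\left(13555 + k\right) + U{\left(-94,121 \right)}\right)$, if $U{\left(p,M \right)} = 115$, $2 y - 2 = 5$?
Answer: $24723$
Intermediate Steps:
$y = \frac{7}{2}$ ($y = 1 + \frac{1}{2} \cdot 5 = 1 + \frac{5}{2} = \frac{7}{2} \approx 3.5$)
$A{\left(J,D \right)} = \left(-52 + J\right) \left(\frac{7}{2} + D\right)$ ($A{\left(J,D \right)} = \left(J - 52\right) \left(D + \frac{7}{2}\right) = \left(-52 + J\right) \left(\frac{7}{2} + D\right)$)
$k = -2218$ ($k = 2 - \left(-182 - 4628 + \frac{7}{2} \cdot 76 + 89 \cdot 76\right) = 2 - \left(-182 - 4628 + 266 + 6764\right) = 2 - 2220 = -2218$)
$13271 + \left(\left(13555 + k\right) + U{\left(-94,121 \right)}\right) = 13271 + \left(\left(13555 - 2218\right) + 115\right) = 13271 + \left(11337 + 115\right) = 13271 + 11452 = 24723$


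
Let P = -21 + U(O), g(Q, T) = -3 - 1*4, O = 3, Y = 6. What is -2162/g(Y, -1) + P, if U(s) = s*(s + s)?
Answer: 2141/7 ≈ 305.86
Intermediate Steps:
g(Q, T) = -7 (g(Q, T) = -3 - 4 = -7)
U(s) = 2*s² (U(s) = s*(2*s) = 2*s²)
P = -3 (P = -21 + 2*3² = -21 + 2*9 = -21 + 18 = -3)
-2162/g(Y, -1) + P = -2162/(-7) - 3 = -2162*(-1)/7 - 3 = -46*(-47/7) - 3 = 2162/7 - 3 = 2141/7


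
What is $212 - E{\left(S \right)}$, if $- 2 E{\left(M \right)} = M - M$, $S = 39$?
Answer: $212$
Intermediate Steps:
$E{\left(M \right)} = 0$ ($E{\left(M \right)} = - \frac{M - M}{2} = \left(- \frac{1}{2}\right) 0 = 0$)
$212 - E{\left(S \right)} = 212 - 0 = 212 + 0 = 212$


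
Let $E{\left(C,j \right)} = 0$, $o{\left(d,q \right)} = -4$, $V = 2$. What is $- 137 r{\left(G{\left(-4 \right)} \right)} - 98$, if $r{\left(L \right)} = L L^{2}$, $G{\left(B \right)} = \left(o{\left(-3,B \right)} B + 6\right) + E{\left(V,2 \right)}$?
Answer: $-1458874$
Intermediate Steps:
$G{\left(B \right)} = 6 - 4 B$ ($G{\left(B \right)} = \left(- 4 B + 6\right) + 0 = \left(6 - 4 B\right) + 0 = 6 - 4 B$)
$r{\left(L \right)} = L^{3}$
$- 137 r{\left(G{\left(-4 \right)} \right)} - 98 = - 137 \left(6 - -16\right)^{3} - 98 = - 137 \left(6 + 16\right)^{3} - 98 = - 137 \cdot 22^{3} - 98 = \left(-137\right) 10648 - 98 = -1458776 - 98 = -1458874$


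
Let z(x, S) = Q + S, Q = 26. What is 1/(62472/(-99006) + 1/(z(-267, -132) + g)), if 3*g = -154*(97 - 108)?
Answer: -22705376/14277409 ≈ -1.5903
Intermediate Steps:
z(x, S) = 26 + S
g = 1694/3 (g = (-154*(97 - 108))/3 = (-154*(-11))/3 = (1/3)*1694 = 1694/3 ≈ 564.67)
1/(62472/(-99006) + 1/(z(-267, -132) + g)) = 1/(62472/(-99006) + 1/((26 - 132) + 1694/3)) = 1/(62472*(-1/99006) + 1/(-106 + 1694/3)) = 1/(-10412/16501 + 1/(1376/3)) = 1/(-10412/16501 + 3/1376) = 1/(-14277409/22705376) = -22705376/14277409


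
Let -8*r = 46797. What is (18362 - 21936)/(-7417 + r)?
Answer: 28592/106133 ≈ 0.26940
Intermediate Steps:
r = -46797/8 (r = -⅛*46797 = -46797/8 ≈ -5849.6)
(18362 - 21936)/(-7417 + r) = (18362 - 21936)/(-7417 - 46797/8) = -3574/(-106133/8) = -3574*(-8/106133) = 28592/106133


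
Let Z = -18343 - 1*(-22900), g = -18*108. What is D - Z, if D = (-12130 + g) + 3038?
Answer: -15593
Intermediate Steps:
g = -1944
Z = 4557 (Z = -18343 + 22900 = 4557)
D = -11036 (D = (-12130 - 1944) + 3038 = -14074 + 3038 = -11036)
D - Z = -11036 - 1*4557 = -11036 - 4557 = -15593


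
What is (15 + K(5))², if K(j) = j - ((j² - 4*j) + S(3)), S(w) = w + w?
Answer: 81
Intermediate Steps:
S(w) = 2*w
K(j) = -6 - j² + 5*j (K(j) = j - ((j² - 4*j) + 2*3) = j - ((j² - 4*j) + 6) = j - (6 + j² - 4*j) = j + (-6 - j² + 4*j) = -6 - j² + 5*j)
(15 + K(5))² = (15 + (-6 - 1*5² + 5*5))² = (15 + (-6 - 1*25 + 25))² = (15 + (-6 - 25 + 25))² = (15 - 6)² = 9² = 81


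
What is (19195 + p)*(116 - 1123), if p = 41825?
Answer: -61447140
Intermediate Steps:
(19195 + p)*(116 - 1123) = (19195 + 41825)*(116 - 1123) = 61020*(-1007) = -61447140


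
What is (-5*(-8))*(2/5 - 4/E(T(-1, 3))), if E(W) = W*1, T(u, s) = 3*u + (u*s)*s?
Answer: 88/3 ≈ 29.333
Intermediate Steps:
T(u, s) = 3*u + u*s**2 (T(u, s) = 3*u + (s*u)*s = 3*u + u*s**2)
E(W) = W
(-5*(-8))*(2/5 - 4/E(T(-1, 3))) = (-5*(-8))*(2/5 - 4*(-1/(3 + 3**2))) = 40*(2*(1/5) - 4*(-1/(3 + 9))) = 40*(2/5 - 4/((-1*12))) = 40*(2/5 - 4/(-12)) = 40*(2/5 - 4*(-1/12)) = 40*(2/5 + 1/3) = 40*(11/15) = 88/3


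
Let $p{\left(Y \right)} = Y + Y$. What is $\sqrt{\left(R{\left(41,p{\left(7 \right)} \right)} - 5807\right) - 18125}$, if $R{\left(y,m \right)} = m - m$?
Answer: $2 i \sqrt{5983} \approx 154.7 i$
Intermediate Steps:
$p{\left(Y \right)} = 2 Y$
$R{\left(y,m \right)} = 0$
$\sqrt{\left(R{\left(41,p{\left(7 \right)} \right)} - 5807\right) - 18125} = \sqrt{\left(0 - 5807\right) - 18125} = \sqrt{-5807 - 18125} = \sqrt{-23932} = 2 i \sqrt{5983}$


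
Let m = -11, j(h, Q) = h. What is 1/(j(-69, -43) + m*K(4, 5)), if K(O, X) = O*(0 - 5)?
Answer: 1/151 ≈ 0.0066225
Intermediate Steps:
K(O, X) = -5*O (K(O, X) = O*(-5) = -5*O)
1/(j(-69, -43) + m*K(4, 5)) = 1/(-69 - (-55)*4) = 1/(-69 - 11*(-20)) = 1/(-69 + 220) = 1/151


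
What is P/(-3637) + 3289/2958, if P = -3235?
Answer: 21531223/10758246 ≈ 2.0014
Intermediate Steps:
P/(-3637) + 3289/2958 = -3235/(-3637) + 3289/2958 = -3235*(-1/3637) + 3289*(1/2958) = 3235/3637 + 3289/2958 = 21531223/10758246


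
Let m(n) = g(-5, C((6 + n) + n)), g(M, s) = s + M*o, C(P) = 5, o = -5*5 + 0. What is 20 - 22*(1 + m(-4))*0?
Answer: 20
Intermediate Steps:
o = -25 (o = -25 + 0 = -25)
g(M, s) = s - 25*M (g(M, s) = s + M*(-25) = s - 25*M)
m(n) = 130 (m(n) = 5 - 25*(-5) = 5 + 125 = 130)
20 - 22*(1 + m(-4))*0 = 20 - 22*(1 + 130)*0 = 20 - 2882*0 = 20 - 22*0 = 20 + 0 = 20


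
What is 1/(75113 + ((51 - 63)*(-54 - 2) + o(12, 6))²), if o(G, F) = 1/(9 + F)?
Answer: 225/118526986 ≈ 1.8983e-6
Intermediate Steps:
1/(75113 + ((51 - 63)*(-54 - 2) + o(12, 6))²) = 1/(75113 + ((51 - 63)*(-54 - 2) + 1/(9 + 6))²) = 1/(75113 + (-12*(-56) + 1/15)²) = 1/(75113 + (672 + 1/15)²) = 1/(75113 + (10081/15)²) = 1/(75113 + 101626561/225) = 1/(118526986/225) = 225/118526986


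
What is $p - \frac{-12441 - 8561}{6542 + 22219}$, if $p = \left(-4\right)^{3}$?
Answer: $- \frac{1819702}{28761} \approx -63.27$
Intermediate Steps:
$p = -64$
$p - \frac{-12441 - 8561}{6542 + 22219} = -64 - \frac{-12441 - 8561}{6542 + 22219} = -64 - \frac{-12441 + \left(-10449 + 1888\right)}{28761} = -64 - \left(-12441 - 8561\right) \frac{1}{28761} = -64 - \left(-21002\right) \frac{1}{28761} = -64 - - \frac{21002}{28761} = -64 + \frac{21002}{28761} = - \frac{1819702}{28761}$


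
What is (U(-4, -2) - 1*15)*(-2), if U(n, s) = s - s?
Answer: 30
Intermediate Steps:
U(n, s) = 0
(U(-4, -2) - 1*15)*(-2) = (0 - 1*15)*(-2) = (0 - 15)*(-2) = -15*(-2) = 30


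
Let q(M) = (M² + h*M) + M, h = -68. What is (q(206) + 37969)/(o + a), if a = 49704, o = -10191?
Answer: 22201/13171 ≈ 1.6856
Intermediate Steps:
q(M) = M² - 67*M (q(M) = (M² - 68*M) + M = M² - 67*M)
(q(206) + 37969)/(o + a) = (206*(-67 + 206) + 37969)/(-10191 + 49704) = (206*139 + 37969)/39513 = (28634 + 37969)*(1/39513) = 66603*(1/39513) = 22201/13171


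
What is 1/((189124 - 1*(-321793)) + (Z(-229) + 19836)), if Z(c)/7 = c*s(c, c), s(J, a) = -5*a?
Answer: -1/1304682 ≈ -7.6647e-7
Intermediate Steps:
Z(c) = -35*c**2 (Z(c) = 7*(c*(-5*c)) = 7*(-5*c**2) = -35*c**2)
1/((189124 - 1*(-321793)) + (Z(-229) + 19836)) = 1/((189124 - 1*(-321793)) + (-35*(-229)**2 + 19836)) = 1/((189124 + 321793) + (-35*52441 + 19836)) = 1/(510917 + (-1835435 + 19836)) = 1/(510917 - 1815599) = 1/(-1304682) = -1/1304682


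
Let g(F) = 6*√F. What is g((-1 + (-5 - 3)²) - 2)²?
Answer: 2196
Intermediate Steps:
g((-1 + (-5 - 3)²) - 2)² = (6*√((-1 + (-5 - 3)²) - 2))² = (6*√((-1 + (-8)²) - 2))² = (6*√((-1 + 64) - 2))² = (6*√(63 - 2))² = (6*√61)² = 2196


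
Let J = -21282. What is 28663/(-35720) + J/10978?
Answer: -537427727/196067080 ≈ -2.7410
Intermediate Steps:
28663/(-35720) + J/10978 = 28663/(-35720) - 21282/10978 = 28663*(-1/35720) - 21282*1/10978 = -28663/35720 - 10641/5489 = -537427727/196067080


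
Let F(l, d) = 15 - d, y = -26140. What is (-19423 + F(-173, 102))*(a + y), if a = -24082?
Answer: 979831220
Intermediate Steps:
(-19423 + F(-173, 102))*(a + y) = (-19423 + (15 - 1*102))*(-24082 - 26140) = (-19423 + (15 - 102))*(-50222) = (-19423 - 87)*(-50222) = -19510*(-50222) = 979831220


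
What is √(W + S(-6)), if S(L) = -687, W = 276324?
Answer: √275637 ≈ 525.01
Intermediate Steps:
√(W + S(-6)) = √(276324 - 687) = √275637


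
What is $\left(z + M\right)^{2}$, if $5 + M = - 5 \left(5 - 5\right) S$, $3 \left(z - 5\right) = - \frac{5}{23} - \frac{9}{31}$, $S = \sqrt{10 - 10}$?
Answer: $\frac{131044}{4575321} \approx 0.028641$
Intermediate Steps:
$S = 0$ ($S = \sqrt{0} = 0$)
$z = \frac{10333}{2139}$ ($z = 5 + \frac{- \frac{5}{23} - \frac{9}{31}}{3} = 5 + \frac{1}{3} \left(- \frac{362}{713}\right) = 5 - \frac{362}{2139} = \frac{10333}{2139} \approx 4.8308$)
$M = -5$ ($M = -5 + - 5 \left(5 - 5\right) 0 = -5 + \left(-5\right) 0 \cdot 0 = -5 + 0 \cdot 0 = -5 + 0 = -5$)
$\left(z + M\right)^{2} = \left(\frac{10333}{2139} - 5\right)^{2} = \left(- \frac{362}{2139}\right)^{2} = \frac{131044}{4575321}$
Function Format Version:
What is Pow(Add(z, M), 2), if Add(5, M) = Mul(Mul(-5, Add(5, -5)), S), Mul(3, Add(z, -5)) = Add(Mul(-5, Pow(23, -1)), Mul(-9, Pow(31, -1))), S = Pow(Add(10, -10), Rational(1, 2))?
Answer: Rational(131044, 4575321) ≈ 0.028641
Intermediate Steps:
S = 0 (S = Pow(0, Rational(1, 2)) = 0)
z = Rational(10333, 2139) (z = Add(5, Mul(Rational(1, 3), Add(Mul(-5, Pow(23, -1)), Mul(-9, Pow(31, -1))))) = Add(5, Mul(Rational(1, 3), Add(Mul(-5, Rational(1, 23)), Mul(-9, Rational(1, 31))))) = Add(5, Mul(Rational(1, 3), Add(Rational(-5, 23), Rational(-9, 31)))) = Add(5, Mul(Rational(1, 3), Rational(-362, 713))) = Add(5, Rational(-362, 2139)) = Rational(10333, 2139) ≈ 4.8308)
M = -5 (M = Add(-5, Mul(Mul(-5, Add(5, -5)), 0)) = Add(-5, Mul(Mul(-5, 0), 0)) = Add(-5, Mul(0, 0)) = Add(-5, 0) = -5)
Pow(Add(z, M), 2) = Pow(Add(Rational(10333, 2139), -5), 2) = Pow(Rational(-362, 2139), 2) = Rational(131044, 4575321)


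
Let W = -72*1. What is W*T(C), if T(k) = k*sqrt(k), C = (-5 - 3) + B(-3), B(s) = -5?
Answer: 936*I*sqrt(13) ≈ 3374.8*I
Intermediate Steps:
C = -13 (C = (-5 - 3) - 5 = -8 - 5 = -13)
W = -72
T(k) = k**(3/2)
W*T(C) = -(-936)*I*sqrt(13) = 936*I*sqrt(13)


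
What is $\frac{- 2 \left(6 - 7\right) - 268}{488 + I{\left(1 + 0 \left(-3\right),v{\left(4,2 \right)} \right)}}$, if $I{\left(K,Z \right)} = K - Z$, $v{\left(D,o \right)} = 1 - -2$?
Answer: $- \frac{133}{243} \approx -0.54733$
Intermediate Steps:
$v{\left(D,o \right)} = 3$ ($v{\left(D,o \right)} = 1 + 2 = 3$)
$\frac{- 2 \left(6 - 7\right) - 268}{488 + I{\left(1 + 0 \left(-3\right),v{\left(4,2 \right)} \right)}} = \frac{- 2 \left(6 - 7\right) - 268}{488 + \left(\left(1 + 0 \left(-3\right)\right) - 3\right)} = \frac{- 2 \left(6 - 7\right) - 268}{488 + \left(\left(1 + 0\right) - 3\right)} = \frac{\left(-2\right) \left(-1\right) - 268}{488 + \left(1 - 3\right)} = \frac{2 - 268}{488 - 2} = - \frac{266}{486} = \left(-266\right) \frac{1}{486} = - \frac{133}{243}$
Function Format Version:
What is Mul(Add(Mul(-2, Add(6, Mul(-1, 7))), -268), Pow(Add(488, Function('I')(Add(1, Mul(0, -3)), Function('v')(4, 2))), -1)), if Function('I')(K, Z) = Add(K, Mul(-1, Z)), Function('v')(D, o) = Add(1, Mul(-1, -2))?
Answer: Rational(-133, 243) ≈ -0.54733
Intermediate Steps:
Function('v')(D, o) = 3 (Function('v')(D, o) = Add(1, 2) = 3)
Mul(Add(Mul(-2, Add(6, Mul(-1, 7))), -268), Pow(Add(488, Function('I')(Add(1, Mul(0, -3)), Function('v')(4, 2))), -1)) = Mul(Add(Mul(-2, Add(6, Mul(-1, 7))), -268), Pow(Add(488, Add(Add(1, Mul(0, -3)), Mul(-1, 3))), -1)) = Mul(Add(Mul(-2, Add(6, -7)), -268), Pow(Add(488, Add(Add(1, 0), -3)), -1)) = Mul(Add(Mul(-2, -1), -268), Pow(Add(488, Add(1, -3)), -1)) = Mul(Add(2, -268), Pow(Add(488, -2), -1)) = Mul(-266, Pow(486, -1)) = Mul(-266, Rational(1, 486)) = Rational(-133, 243)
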